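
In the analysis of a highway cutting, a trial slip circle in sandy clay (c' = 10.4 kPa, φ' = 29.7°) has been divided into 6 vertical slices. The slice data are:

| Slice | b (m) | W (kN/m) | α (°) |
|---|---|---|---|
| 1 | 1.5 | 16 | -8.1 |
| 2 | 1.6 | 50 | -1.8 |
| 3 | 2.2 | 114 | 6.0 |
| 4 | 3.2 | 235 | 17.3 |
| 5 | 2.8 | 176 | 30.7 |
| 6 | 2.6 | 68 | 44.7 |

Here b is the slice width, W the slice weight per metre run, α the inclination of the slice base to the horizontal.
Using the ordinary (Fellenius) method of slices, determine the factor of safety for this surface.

FS = 2.35

Ordinary method of slices: FS = Σ[c'·Δl_i + (W_i cosα_i)·tanφ'] / Σ W_i sinα_i, with Δl_i = b_i / cosα_i.
Slice 1: Δl = 1.5/cos(-8.1°) = 1.515 m; N'_1 = 16·cos(-8.1°) = 15.8; c'Δl = 15.76; W sinα = -2.3
Slice 2: Δl = 1.6/cos(-1.8°) = 1.601 m; N'_2 = 50·cos(-1.8°) = 50.0; c'Δl = 16.65; W sinα = -1.6
Slice 3: Δl = 2.2/cos6.0° = 2.212 m; N'_3 = 114·cos6.0° = 113.4; c'Δl = 23.01; W sinα = 11.9
Slice 4: Δl = 3.2/cos17.3° = 3.352 m; N'_4 = 235·cos17.3° = 224.4; c'Δl = 34.86; W sinα = 69.9
Slice 5: Δl = 2.8/cos30.7° = 3.256 m; N'_5 = 176·cos30.7° = 151.3; c'Δl = 33.87; W sinα = 89.9
Slice 6: Δl = 2.6/cos44.7° = 3.658 m; N'_6 = 68·cos44.7° = 48.3; c'Δl = 38.04; W sinα = 47.8
Σc'Δl = 162.2 kN/m; ΣN' = 603.2 kN/m; ΣW sinα = 215.7 kN/m
Resisting = 162.2 + 603.2·tan29.7° = 162.2 + 344.1 = 506.3 kN/m
FS = 506.3 / 215.7 = 2.347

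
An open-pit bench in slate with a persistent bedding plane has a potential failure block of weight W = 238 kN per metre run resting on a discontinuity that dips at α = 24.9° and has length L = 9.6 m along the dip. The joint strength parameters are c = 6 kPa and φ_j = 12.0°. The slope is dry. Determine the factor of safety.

Resolving the block weight along and normal to the plane and applying the Mohr–Coulomb strength on the joint:
N' = W cosα = 238·cos24.9° = 215.9 kN/m
Driving force T = W sinα = 238·sin24.9° = 100.2 kN/m
Resisting force R = c·L + N'·tanφ_j = 6·9.6 + 215.9·tan12.0° = 57.6 + 45.9 = 103.5 kN/m
FS = R / T = 103.5 / 100.2 = 1.033

FS = 1.03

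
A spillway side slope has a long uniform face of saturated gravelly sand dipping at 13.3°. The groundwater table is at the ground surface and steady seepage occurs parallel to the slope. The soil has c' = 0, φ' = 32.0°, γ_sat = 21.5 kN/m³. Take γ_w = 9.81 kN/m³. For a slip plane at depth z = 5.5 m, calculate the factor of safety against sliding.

FS = 1.44

With seepage parallel to the slope and the water table at the surface, the effective normal stress on the slip plane uses the buoyant unit weight γ' = γ_sat − γ_w while the driving shear stress uses γ_sat:
FS = [c' + γ' z cos²β tanφ'] / [γ_sat z sinβ cosβ]
(For c' = 0 this reduces to FS = (γ'/γ_sat)·tanφ'/tanβ.)
γ' = 21.5 − 9.81 = 11.69 kN/m³
Numerator = 0.0 + 11.69·5.5·cos²13.3°·tan32.0° = 0.0 + 11.69·5.5·0.9471·0.6249 = 38.050 kPa
Denominator = 21.5·5.5·sin13.3°·cos13.3° = 21.5·5.5·0.2300·0.9732 = 26.474 kPa
FS = 38.050 / 26.474 = 1.437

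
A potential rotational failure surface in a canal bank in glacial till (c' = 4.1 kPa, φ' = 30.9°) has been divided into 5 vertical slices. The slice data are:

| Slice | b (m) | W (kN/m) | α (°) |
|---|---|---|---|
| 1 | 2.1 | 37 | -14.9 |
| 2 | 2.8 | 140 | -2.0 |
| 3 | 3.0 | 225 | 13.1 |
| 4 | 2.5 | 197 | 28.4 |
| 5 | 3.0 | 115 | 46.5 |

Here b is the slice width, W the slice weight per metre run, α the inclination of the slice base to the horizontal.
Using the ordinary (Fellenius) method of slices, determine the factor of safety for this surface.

Ordinary method of slices: FS = Σ[c'·Δl_i + (W_i cosα_i)·tanφ'] / Σ W_i sinα_i, with Δl_i = b_i / cosα_i.
Slice 1: Δl = 2.1/cos(-14.9°) = 2.173 m; N'_1 = 37·cos(-14.9°) = 35.8; c'Δl = 8.91; W sinα = -9.5
Slice 2: Δl = 2.8/cos(-2.0°) = 2.802 m; N'_2 = 140·cos(-2.0°) = 139.9; c'Δl = 11.49; W sinα = -4.9
Slice 3: Δl = 3.0/cos13.1° = 3.080 m; N'_3 = 225·cos13.1° = 219.1; c'Δl = 12.63; W sinα = 51.0
Slice 4: Δl = 2.5/cos28.4° = 2.842 m; N'_4 = 197·cos28.4° = 173.3; c'Δl = 11.65; W sinα = 93.7
Slice 5: Δl = 3.0/cos46.5° = 4.358 m; N'_5 = 115·cos46.5° = 79.2; c'Δl = 17.87; W sinα = 83.4
Σc'Δl = 62.5 kN/m; ΣN' = 647.3 kN/m; ΣW sinα = 213.7 kN/m
Resisting = 62.5 + 647.3·tan30.9° = 62.5 + 387.4 = 449.9 kN/m
FS = 449.9 / 213.7 = 2.105

FS = 2.11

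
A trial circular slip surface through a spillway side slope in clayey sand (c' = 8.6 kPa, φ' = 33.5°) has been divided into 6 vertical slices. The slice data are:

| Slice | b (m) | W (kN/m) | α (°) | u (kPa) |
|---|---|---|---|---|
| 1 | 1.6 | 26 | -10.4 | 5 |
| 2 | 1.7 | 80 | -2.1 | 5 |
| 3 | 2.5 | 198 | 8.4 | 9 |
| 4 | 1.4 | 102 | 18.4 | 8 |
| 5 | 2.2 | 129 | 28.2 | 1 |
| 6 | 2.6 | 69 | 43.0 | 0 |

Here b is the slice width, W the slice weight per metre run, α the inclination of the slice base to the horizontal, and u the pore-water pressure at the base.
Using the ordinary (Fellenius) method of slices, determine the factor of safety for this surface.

FS = 2.80

Ordinary method of slices: FS = Σ[c'·Δl_i + (W_i cosα_i − u_i·Δl_i)·tanφ'] / Σ W_i sinα_i, with Δl_i = b_i / cosα_i.
Slice 1: Δl = 1.6/cos(-10.4°) = 1.627 m; N'_1 = 26·cos(-10.4°) − 5·1.627 = 17.4; c'Δl = 13.99; W sinα = -4.7
Slice 2: Δl = 1.7/cos(-2.1°) = 1.701 m; N'_2 = 80·cos(-2.1°) − 5·1.701 = 71.4; c'Δl = 14.63; W sinα = -2.9
Slice 3: Δl = 2.5/cos8.4° = 2.527 m; N'_3 = 198·cos8.4° − 9·2.527 = 173.1; c'Δl = 21.73; W sinα = 28.9
Slice 4: Δl = 1.4/cos18.4° = 1.475 m; N'_4 = 102·cos18.4° − 8·1.475 = 85.0; c'Δl = 12.69; W sinα = 32.2
Slice 5: Δl = 2.2/cos28.2° = 2.496 m; N'_5 = 129·cos28.2° − 1·2.496 = 111.2; c'Δl = 21.47; W sinα = 61.0
Slice 6: Δl = 2.6/cos43.0° = 3.555 m; N'_6 = 69·cos43.0° − 0·3.555 = 50.5; c'Δl = 30.57; W sinα = 47.1
Σc'Δl = 115.1 kN/m; ΣN' = 508.6 kN/m; ΣW sinα = 161.5 kN/m
Resisting = 115.1 + 508.6·tan33.5° = 115.1 + 336.7 = 451.8 kN/m
FS = 451.8 / 161.5 = 2.797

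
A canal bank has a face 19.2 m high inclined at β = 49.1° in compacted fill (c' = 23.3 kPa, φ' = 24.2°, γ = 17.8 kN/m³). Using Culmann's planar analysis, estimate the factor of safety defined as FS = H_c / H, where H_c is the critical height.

H_c = (4c'/γ) · sinβ cosφ' / [1 − cos(β − φ')]
    = (4·23.3/17.8) · sin49.1°·cos24.2° / [1 − cos24.9°]
    = 5.236 · 0.6894 / 0.0930 = 38.83 m
FS = H_c / H = 38.83 / 19.2 = 2.023

FS = 2.02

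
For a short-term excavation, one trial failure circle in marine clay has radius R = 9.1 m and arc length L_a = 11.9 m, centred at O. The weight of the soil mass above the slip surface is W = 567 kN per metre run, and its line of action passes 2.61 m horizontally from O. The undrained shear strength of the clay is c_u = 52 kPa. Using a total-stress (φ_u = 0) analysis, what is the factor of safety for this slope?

FS = 3.81

Taking moments about the centre O, the resisting moment is provided by the undrained shear strength acting along the arc:
M_R = c_u·L_a·R = 52·11.90·9.1 = 5631.1 kN·m/m
M_D = W·d = 567·2.61 = 1479.9 kN·m/m
FS = M_R / M_D = 5631.1 / 1479.9 = 3.805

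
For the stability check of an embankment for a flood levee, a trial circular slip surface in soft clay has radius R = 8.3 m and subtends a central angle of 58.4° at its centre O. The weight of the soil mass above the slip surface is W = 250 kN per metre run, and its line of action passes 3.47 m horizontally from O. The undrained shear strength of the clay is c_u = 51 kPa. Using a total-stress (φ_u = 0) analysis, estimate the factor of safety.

FS = 4.13

Taking moments about the centre O, the resisting moment is provided by the undrained shear strength acting along the arc:
Arc length L_a = R·θ = 8.3·(58.4°·π/180) = 8.3·1.0193 = 8.46 m
M_R = c_u·L_a·R = 51·8.46·8.3 = 3581.1 kN·m/m
M_D = W·d = 250·3.47 = 867.5 kN·m/m
FS = M_R / M_D = 3581.1 / 867.5 = 4.128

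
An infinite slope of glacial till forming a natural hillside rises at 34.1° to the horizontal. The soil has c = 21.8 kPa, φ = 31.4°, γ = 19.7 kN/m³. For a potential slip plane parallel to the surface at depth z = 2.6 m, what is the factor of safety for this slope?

For an infinite slope with a slip plane parallel to the surface (no pore pressure): FS = [c + γz cos²β tanφ] / [γz sinβ cosβ].
γz = 19.7·2.6 = 51.22 kN/m²
Numerator = 21.8 + 51.22·cos²34.1°·tan31.4° = 21.8 + 51.22·0.6857·0.6104 = 43.238 kPa
Denominator = 51.22·sin34.1°·cos34.1° = 51.22·0.5606·0.8281 = 23.779 kPa
FS = 43.238 / 23.779 = 1.818

FS = 1.82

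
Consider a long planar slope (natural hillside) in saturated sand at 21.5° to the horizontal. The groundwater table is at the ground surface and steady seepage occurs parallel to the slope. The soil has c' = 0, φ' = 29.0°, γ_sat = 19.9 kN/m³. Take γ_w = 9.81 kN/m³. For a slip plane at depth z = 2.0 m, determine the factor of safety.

With seepage parallel to the slope and the water table at the surface, the effective normal stress on the slip plane uses the buoyant unit weight γ' = γ_sat − γ_w while the driving shear stress uses γ_sat:
FS = [c' + γ' z cos²β tanφ'] / [γ_sat z sinβ cosβ]
(For c' = 0 this reduces to FS = (γ'/γ_sat)·tanφ'/tanβ.)
γ' = 19.9 − 9.81 = 10.09 kN/m³
Numerator = 0.0 + 10.09·2.0·cos²21.5°·tan29.0° = 0.0 + 10.09·2.0·0.8657·0.5543 = 9.683 kPa
Denominator = 19.9·2.0·sin21.5°·cos21.5° = 19.9·2.0·0.3665·0.9304 = 13.572 kPa
FS = 9.683 / 13.572 = 0.713

FS = 0.71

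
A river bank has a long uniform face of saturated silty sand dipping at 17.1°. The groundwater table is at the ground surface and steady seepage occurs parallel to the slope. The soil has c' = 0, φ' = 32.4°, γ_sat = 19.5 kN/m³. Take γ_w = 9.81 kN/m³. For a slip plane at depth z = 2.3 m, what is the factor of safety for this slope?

FS = 1.03

With seepage parallel to the slope and the water table at the surface, the effective normal stress on the slip plane uses the buoyant unit weight γ' = γ_sat − γ_w while the driving shear stress uses γ_sat:
FS = [c' + γ' z cos²β tanφ'] / [γ_sat z sinβ cosβ]
(For c' = 0 this reduces to FS = (γ'/γ_sat)·tanφ'/tanβ.)
γ' = 19.5 − 9.81 = 9.69 kN/m³
Numerator = 0.0 + 9.69·2.3·cos²17.1°·tan32.4° = 0.0 + 9.69·2.3·0.9135·0.6346 = 12.921 kPa
Denominator = 19.5·2.3·sin17.1°·cos17.1° = 19.5·2.3·0.2940·0.9558 = 12.605 kPa
FS = 12.921 / 12.605 = 1.025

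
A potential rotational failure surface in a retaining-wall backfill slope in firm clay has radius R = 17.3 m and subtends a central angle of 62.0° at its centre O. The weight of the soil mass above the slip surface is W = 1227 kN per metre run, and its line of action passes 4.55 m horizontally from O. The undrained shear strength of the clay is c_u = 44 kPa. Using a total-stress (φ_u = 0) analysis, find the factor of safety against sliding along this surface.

Taking moments about the centre O, the resisting moment is provided by the undrained shear strength acting along the arc:
Arc length L_a = R·θ = 17.3·(62.0°·π/180) = 17.3·1.0821 = 18.72 m
M_R = c_u·L_a·R = 44·18.72·17.3 = 14250.0 kN·m/m
M_D = W·d = 1227·4.55 = 5582.8 kN·m/m
FS = M_R / M_D = 14250.0 / 5582.8 = 2.552

FS = 2.55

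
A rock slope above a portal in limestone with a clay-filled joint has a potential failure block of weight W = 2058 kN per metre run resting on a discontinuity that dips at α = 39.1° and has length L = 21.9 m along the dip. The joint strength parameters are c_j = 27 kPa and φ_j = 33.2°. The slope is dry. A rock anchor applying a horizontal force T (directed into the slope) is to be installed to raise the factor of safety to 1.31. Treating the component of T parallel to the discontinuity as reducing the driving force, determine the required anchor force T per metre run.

Resolving forces along and normal to the sliding plane, with the horizontal anchor force T adding T·sinα to the effective normal force and T·cosα acting up the plane against the driving force:
FS = [c_jL + (W cosα + T sinα) tanφ_j] / [W sinα − T cosα]
Without the anchor: N' = 1597.1 kN/m, driving T_d = 1297.9 kN/m, resisting R = 27·21.9 + 1597.1·tan33.2° = 1636.4 kN/m, FS = 1.26.
Setting FS = 1.31 and solving for T:
1.31·(1297.9 − T cos39.1°) = 1636.4 + T sin39.1°·tan33.2°
T·(sin39.1°·tan33.2° + 1.31·cos39.1°) = 1.31·1297.9 − 1636.4
T·(0.6307·0.6544 + 1.31·0.7760) = 1700.3 − 1636.4 = 63.9
T·1.4293 = 63.9
T = 44.7 kN/m

T = 45 kN/m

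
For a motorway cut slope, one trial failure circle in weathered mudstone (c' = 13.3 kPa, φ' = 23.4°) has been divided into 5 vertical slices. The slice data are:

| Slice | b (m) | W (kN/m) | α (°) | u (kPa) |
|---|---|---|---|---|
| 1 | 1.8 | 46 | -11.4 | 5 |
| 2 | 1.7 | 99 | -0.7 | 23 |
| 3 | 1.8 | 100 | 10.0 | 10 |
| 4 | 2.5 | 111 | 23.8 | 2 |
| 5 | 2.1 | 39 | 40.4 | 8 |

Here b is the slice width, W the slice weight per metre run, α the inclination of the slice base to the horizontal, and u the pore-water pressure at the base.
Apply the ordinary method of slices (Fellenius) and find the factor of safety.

FS = 3.44

Ordinary method of slices: FS = Σ[c'·Δl_i + (W_i cosα_i − u_i·Δl_i)·tanφ'] / Σ W_i sinα_i, with Δl_i = b_i / cosα_i.
Slice 1: Δl = 1.8/cos(-11.4°) = 1.836 m; N'_1 = 46·cos(-11.4°) − 5·1.836 = 35.9; c'Δl = 24.42; W sinα = -9.1
Slice 2: Δl = 1.7/cos(-0.7°) = 1.700 m; N'_2 = 99·cos(-0.7°) − 23·1.700 = 59.9; c'Δl = 22.61; W sinα = -1.2
Slice 3: Δl = 1.8/cos10.0° = 1.828 m; N'_3 = 100·cos10.0° − 10·1.828 = 80.2; c'Δl = 24.31; W sinα = 17.4
Slice 4: Δl = 2.5/cos23.8° = 2.732 m; N'_4 = 111·cos23.8° − 2·2.732 = 96.1; c'Δl = 36.34; W sinα = 44.8
Slice 5: Δl = 2.1/cos40.4° = 2.758 m; N'_5 = 39·cos40.4° − 8·2.758 = 7.6; c'Δl = 36.68; W sinα = 25.3
Σc'Δl = 144.4 kN/m; ΣN' = 279.7 kN/m; ΣW sinα = 77.1 kN/m
Resisting = 144.4 + 279.7·tan23.4° = 144.4 + 121.1 = 265.4 kN/m
FS = 265.4 / 77.1 = 3.441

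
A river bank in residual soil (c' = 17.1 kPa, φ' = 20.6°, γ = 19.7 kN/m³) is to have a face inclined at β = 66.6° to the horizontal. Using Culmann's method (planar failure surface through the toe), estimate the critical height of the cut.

Culmann's analysis gives the critical failure plane at α_cr = (β + φ')/2 = (66.6 + 20.6)/2 = 43.6°, and the critical height
H_c = (4c'/γ) · sinβ cosφ' / [1 − cos(β − φ')]
    = (4·17.1/19.7) · sin66.6°·cos20.6° / [1 − cos(46.0°)]
    = 3.472 · 0.9178·0.9361 / [1 − 0.6947]
    = 3.472 · 0.8591 / 0.3053
    = 9.77 m

H_c = 9.77 m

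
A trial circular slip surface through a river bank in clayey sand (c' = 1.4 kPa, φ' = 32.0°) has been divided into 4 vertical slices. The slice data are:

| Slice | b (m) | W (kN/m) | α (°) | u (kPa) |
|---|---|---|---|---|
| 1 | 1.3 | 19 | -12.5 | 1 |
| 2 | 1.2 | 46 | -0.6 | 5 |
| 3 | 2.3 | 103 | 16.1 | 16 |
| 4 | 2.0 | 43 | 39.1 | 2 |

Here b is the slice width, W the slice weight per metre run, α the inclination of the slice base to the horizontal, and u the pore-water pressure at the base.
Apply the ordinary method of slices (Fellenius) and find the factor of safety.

Ordinary method of slices: FS = Σ[c'·Δl_i + (W_i cosα_i − u_i·Δl_i)·tanφ'] / Σ W_i sinα_i, with Δl_i = b_i / cosα_i.
Slice 1: Δl = 1.3/cos(-12.5°) = 1.332 m; N'_1 = 19·cos(-12.5°) − 1·1.332 = 17.2; c'Δl = 1.86; W sinα = -4.1
Slice 2: Δl = 1.2/cos(-0.6°) = 1.200 m; N'_2 = 46·cos(-0.6°) − 5·1.200 = 40.0; c'Δl = 1.68; W sinα = -0.5
Slice 3: Δl = 2.3/cos16.1° = 2.394 m; N'_3 = 103·cos16.1° − 16·2.394 = 60.7; c'Δl = 3.35; W sinα = 28.6
Slice 4: Δl = 2.0/cos39.1° = 2.577 m; N'_4 = 43·cos39.1° − 2·2.577 = 28.2; c'Δl = 3.61; W sinα = 27.1
Σc'Δl = 10.5 kN/m; ΣN' = 146.1 kN/m; ΣW sinα = 51.1 kN/m
Resisting = 10.5 + 146.1·tan32.0° = 10.5 + 91.3 = 101.8 kN/m
FS = 101.8 / 51.1 = 1.992

FS = 1.99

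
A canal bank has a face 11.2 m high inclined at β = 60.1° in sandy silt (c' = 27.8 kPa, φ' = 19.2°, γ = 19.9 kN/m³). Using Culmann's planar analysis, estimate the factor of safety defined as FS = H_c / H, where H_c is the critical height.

FS = 1.67

H_c = (4c'/γ) · sinβ cosφ' / [1 − cos(β − φ')]
    = (4·27.8/19.9) · sin60.1°·cos19.2° / [1 − cos40.9°]
    = 5.588 · 0.8187 / 0.2441 = 18.74 m
FS = H_c / H = 18.74 / 11.2 = 1.673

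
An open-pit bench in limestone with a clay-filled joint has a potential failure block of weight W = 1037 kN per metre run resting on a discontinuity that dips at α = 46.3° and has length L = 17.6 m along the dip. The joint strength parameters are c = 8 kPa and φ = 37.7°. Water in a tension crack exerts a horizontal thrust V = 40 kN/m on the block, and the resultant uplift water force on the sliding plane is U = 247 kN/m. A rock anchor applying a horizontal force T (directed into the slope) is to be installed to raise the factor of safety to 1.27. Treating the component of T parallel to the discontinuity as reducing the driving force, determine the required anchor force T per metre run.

T = 352 kN/m

Resolving forces along and normal to the sliding plane, with the horizontal anchor force T adding T·sinα to the effective normal force and T·cosα acting up the plane against the driving force:
FS = [cL + (W cosα − U − V sinα + T sinα) tanφ] / [W sinα + V cosα − T cosα]
Without the anchor: N' = 440.5 kN/m, driving T_d = 777.4 kN/m, resisting R = 8·17.6 + 440.5·tan37.7° = 481.3 kN/m, FS = 0.62.
Setting FS = 1.27 and solving for T:
1.27·(777.4 − T cos46.3°) = 481.3 + T sin46.3°·tan37.7°
T·(sin46.3°·tan37.7° + 1.27·cos46.3°) = 1.27·777.4 − 481.3
T·(0.7230·0.7729 + 1.27·0.6909) = 987.2 − 481.3 = 506.0
T·1.4362 = 506.0
T = 352.3 kN/m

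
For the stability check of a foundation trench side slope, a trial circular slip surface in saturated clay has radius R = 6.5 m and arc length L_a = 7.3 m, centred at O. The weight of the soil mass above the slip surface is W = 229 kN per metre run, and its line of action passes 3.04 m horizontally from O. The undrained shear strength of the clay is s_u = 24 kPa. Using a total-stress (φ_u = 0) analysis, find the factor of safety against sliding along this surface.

FS = 1.64

Taking moments about the centre O, the resisting moment is provided by the undrained shear strength acting along the arc:
M_R = s_u·L_a·R = 24·7.30·6.5 = 1138.8 kN·m/m
M_D = W·d = 229·3.04 = 696.2 kN·m/m
FS = M_R / M_D = 1138.8 / 696.2 = 1.636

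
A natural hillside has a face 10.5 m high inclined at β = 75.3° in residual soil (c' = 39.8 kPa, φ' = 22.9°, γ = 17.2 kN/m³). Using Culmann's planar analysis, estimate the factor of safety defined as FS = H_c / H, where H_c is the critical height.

FS = 2.01

H_c = (4c'/γ) · sinβ cosφ' / [1 − cos(β − φ')]
    = (4·39.8/17.2) · sin75.3°·cos22.9° / [1 − cos52.4°]
    = 9.256 · 0.8910 / 0.3899 = 21.15 m
FS = H_c / H = 21.15 / 10.5 = 2.015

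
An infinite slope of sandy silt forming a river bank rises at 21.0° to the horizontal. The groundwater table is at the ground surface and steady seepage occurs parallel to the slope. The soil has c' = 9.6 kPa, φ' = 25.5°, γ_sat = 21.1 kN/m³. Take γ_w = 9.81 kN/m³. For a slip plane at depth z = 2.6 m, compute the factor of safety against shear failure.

With seepage parallel to the slope and the water table at the surface, the effective normal stress on the slip plane uses the buoyant unit weight γ' = γ_sat − γ_w while the driving shear stress uses γ_sat:
FS = [c' + γ' z cos²β tanφ'] / [γ_sat z sinβ cosβ]
γ' = 21.1 − 9.81 = 11.29 kN/m³
Numerator = 9.6 + 11.29·2.6·cos²21.0°·tan25.5° = 9.6 + 11.29·2.6·0.8716·0.4770 = 21.803 kPa
Denominator = 21.1·2.6·sin21.0°·cos21.0° = 21.1·2.6·0.3584·0.9336 = 18.354 kPa
FS = 21.803 / 18.354 = 1.188

FS = 1.19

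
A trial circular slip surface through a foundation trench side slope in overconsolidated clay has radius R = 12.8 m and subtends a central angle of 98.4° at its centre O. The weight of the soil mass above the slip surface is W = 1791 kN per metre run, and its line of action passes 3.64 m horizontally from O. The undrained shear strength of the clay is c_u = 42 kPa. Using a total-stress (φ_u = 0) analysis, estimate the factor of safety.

Taking moments about the centre O, the resisting moment is provided by the undrained shear strength acting along the arc:
Arc length L_a = R·θ = 12.8·(98.4°·π/180) = 12.8·1.7174 = 21.98 m
M_R = c_u·L_a·R = 42·21.98·12.8 = 11817.9 kN·m/m
M_D = W·d = 1791·3.64 = 6519.2 kN·m/m
FS = M_R / M_D = 11817.9 / 6519.2 = 1.813

FS = 1.81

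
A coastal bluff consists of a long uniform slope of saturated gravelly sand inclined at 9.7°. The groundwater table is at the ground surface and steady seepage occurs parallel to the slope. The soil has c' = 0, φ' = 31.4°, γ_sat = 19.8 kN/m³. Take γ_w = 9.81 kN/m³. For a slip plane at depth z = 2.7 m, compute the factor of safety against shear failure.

FS = 1.80

With seepage parallel to the slope and the water table at the surface, the effective normal stress on the slip plane uses the buoyant unit weight γ' = γ_sat − γ_w while the driving shear stress uses γ_sat:
FS = [c' + γ' z cos²β tanφ'] / [γ_sat z sinβ cosβ]
(For c' = 0 this reduces to FS = (γ'/γ_sat)·tanφ'/tanβ.)
γ' = 19.8 − 9.81 = 9.99 kN/m³
Numerator = 0.0 + 9.99·2.7·cos²9.7°·tan31.4° = 0.0 + 9.99·2.7·0.9716·0.6104 = 15.997 kPa
Denominator = 19.8·2.7·sin9.7°·cos9.7° = 19.8·2.7·0.1685·0.9857 = 8.879 kPa
FS = 15.997 / 8.879 = 1.802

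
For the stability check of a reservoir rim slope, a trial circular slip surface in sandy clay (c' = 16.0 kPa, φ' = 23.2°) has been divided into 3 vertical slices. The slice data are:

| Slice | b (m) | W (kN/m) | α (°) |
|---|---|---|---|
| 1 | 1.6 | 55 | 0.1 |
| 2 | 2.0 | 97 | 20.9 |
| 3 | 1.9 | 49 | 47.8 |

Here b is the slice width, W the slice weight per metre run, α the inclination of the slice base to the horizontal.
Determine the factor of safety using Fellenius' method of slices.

FS = 2.56

Ordinary method of slices: FS = Σ[c'·Δl_i + (W_i cosα_i)·tanφ'] / Σ W_i sinα_i, with Δl_i = b_i / cosα_i.
Slice 1: Δl = 1.6/cos0.1° = 1.600 m; N'_1 = 55·cos0.1° = 55.0; c'Δl = 25.60; W sinα = 0.1
Slice 2: Δl = 2.0/cos20.9° = 2.141 m; N'_2 = 97·cos20.9° = 90.6; c'Δl = 34.25; W sinα = 34.6
Slice 3: Δl = 1.9/cos47.8° = 2.829 m; N'_3 = 49·cos47.8° = 32.9; c'Δl = 45.26; W sinα = 36.3
Σc'Δl = 105.1 kN/m; ΣN' = 178.5 kN/m; ΣW sinα = 71.0 kN/m
Resisting = 105.1 + 178.5·tan23.2° = 105.1 + 76.5 = 181.6 kN/m
FS = 181.6 / 71.0 = 2.558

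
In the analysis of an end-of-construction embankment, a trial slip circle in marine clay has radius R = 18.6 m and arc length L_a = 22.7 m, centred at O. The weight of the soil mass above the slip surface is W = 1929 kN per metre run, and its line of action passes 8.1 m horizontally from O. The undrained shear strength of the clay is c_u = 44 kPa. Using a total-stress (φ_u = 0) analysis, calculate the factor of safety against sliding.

Taking moments about the centre O, the resisting moment is provided by the undrained shear strength acting along the arc:
M_R = c_u·L_a·R = 44·22.70·18.6 = 18577.7 kN·m/m
M_D = W·d = 1929·8.1 = 15624.9 kN·m/m
FS = M_R / M_D = 18577.7 / 15624.9 = 1.189

FS = 1.19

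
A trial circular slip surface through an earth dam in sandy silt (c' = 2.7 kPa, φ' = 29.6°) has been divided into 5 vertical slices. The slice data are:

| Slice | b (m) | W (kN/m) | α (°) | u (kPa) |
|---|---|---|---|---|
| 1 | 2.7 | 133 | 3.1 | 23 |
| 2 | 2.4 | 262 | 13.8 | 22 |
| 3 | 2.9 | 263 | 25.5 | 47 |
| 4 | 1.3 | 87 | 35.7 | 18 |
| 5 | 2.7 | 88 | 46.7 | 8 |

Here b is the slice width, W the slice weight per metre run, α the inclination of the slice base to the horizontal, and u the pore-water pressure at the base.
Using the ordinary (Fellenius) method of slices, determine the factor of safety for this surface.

Ordinary method of slices: FS = Σ[c'·Δl_i + (W_i cosα_i − u_i·Δl_i)·tanφ'] / Σ W_i sinα_i, with Δl_i = b_i / cosα_i.
Slice 1: Δl = 2.7/cos3.1° = 2.704 m; N'_1 = 133·cos3.1° − 23·2.704 = 70.6; c'Δl = 7.30; W sinα = 7.2
Slice 2: Δl = 2.4/cos13.8° = 2.471 m; N'_2 = 262·cos13.8° − 22·2.471 = 200.1; c'Δl = 6.67; W sinα = 62.5
Slice 3: Δl = 2.9/cos25.5° = 3.213 m; N'_3 = 263·cos25.5° − 47·3.213 = 86.4; c'Δl = 8.68; W sinα = 113.2
Slice 4: Δl = 1.3/cos35.7° = 1.601 m; N'_4 = 87·cos35.7° − 18·1.601 = 41.8; c'Δl = 4.32; W sinα = 50.8
Slice 5: Δl = 2.7/cos46.7° = 3.937 m; N'_5 = 88·cos46.7° − 8·3.937 = 28.9; c'Δl = 10.63; W sinα = 64.0
Σc'Δl = 37.6 kN/m; ΣN' = 427.7 kN/m; ΣW sinα = 297.7 kN/m
Resisting = 37.6 + 427.7·tan29.6° = 37.6 + 243.0 = 280.6 kN/m
FS = 280.6 / 297.7 = 0.942

FS = 0.94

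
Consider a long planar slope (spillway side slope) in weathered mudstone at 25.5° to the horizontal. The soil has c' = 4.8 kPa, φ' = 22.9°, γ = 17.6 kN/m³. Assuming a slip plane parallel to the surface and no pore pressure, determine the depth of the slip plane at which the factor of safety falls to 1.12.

Setting FS = 1.12 in FS = [c' + γz cos²β tanφ'] / [γz sinβ cosβ] and solving for z:
z = c' / [γ cosβ (FS·sinβ − cosβ·tanφ')]
  = 4.8 / [17.6·cos25.5°·(1.12·sin25.5° − cos25.5°·tan22.9°)]
  = 4.8 / [17.6·0.9026·(1.12·0.4305 − 0.9026·0.4224)]
  = 4.8 / 1.6029 = 2.995 m

z = 2.99 m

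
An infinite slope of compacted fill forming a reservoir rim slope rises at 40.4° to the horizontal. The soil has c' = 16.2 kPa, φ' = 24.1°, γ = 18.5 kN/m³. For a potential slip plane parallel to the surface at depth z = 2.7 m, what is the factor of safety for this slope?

For an infinite slope with a slip plane parallel to the surface (no pore pressure): FS = [c' + γz cos²β tanφ'] / [γz sinβ cosβ].
γz = 18.5·2.7 = 49.95 kN/m²
Numerator = 16.2 + 49.95·cos²40.4°·tan24.1° = 16.2 + 49.95·0.5799·0.4473 = 29.158 kPa
Denominator = 49.95·sin40.4°·cos40.4° = 49.95·0.6481·0.7615 = 24.654 kPa
FS = 29.158 / 24.654 = 1.183

FS = 1.18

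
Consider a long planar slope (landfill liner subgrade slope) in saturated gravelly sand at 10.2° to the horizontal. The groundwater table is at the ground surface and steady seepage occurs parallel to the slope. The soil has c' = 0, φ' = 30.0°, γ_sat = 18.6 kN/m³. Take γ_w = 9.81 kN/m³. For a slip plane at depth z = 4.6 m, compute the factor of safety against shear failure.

With seepage parallel to the slope and the water table at the surface, the effective normal stress on the slip plane uses the buoyant unit weight γ' = γ_sat − γ_w while the driving shear stress uses γ_sat:
FS = [c' + γ' z cos²β tanφ'] / [γ_sat z sinβ cosβ]
(For c' = 0 this reduces to FS = (γ'/γ_sat)·tanφ'/tanβ.)
γ' = 18.6 − 9.81 = 8.79 kN/m³
Numerator = 0.0 + 8.79·4.6·cos²10.2°·tan30.0° = 0.0 + 8.79·4.6·0.9686·0.5774 = 22.613 kPa
Denominator = 18.6·4.6·sin10.2°·cos10.2° = 18.6·4.6·0.1771·0.9842 = 14.912 kPa
FS = 22.613 / 14.912 = 1.516

FS = 1.52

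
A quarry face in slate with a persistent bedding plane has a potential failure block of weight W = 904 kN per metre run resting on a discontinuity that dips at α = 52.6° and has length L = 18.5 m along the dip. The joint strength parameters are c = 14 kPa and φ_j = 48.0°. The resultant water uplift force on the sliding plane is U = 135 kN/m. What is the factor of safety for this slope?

Resolving the block weight along and normal to the plane and applying the Mohr–Coulomb strength on the joint:
N' = W cosα − U = 904·cos52.6° − 135 = 414.1 kN/m
Driving force T = W sinα = 904·sin52.6° = 718.2 kN/m
Resisting force R = c·L + N'·tanφ_j = 14·18.5 + 414.1·tan48.0° = 259.0 + 459.9 = 718.9 kN/m
FS = R / T = 718.9 / 718.2 = 1.001

FS = 1.00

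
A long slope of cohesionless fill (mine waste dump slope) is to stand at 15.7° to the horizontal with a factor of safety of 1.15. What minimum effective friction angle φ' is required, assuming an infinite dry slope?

φ' = 17.9°

FS = tanφ'/tanβ ⇒ tanφ' = FS · tanβ = 1.15 · tan15.7° = 0.3233
φ' = arctan(0.3233) = 17.91°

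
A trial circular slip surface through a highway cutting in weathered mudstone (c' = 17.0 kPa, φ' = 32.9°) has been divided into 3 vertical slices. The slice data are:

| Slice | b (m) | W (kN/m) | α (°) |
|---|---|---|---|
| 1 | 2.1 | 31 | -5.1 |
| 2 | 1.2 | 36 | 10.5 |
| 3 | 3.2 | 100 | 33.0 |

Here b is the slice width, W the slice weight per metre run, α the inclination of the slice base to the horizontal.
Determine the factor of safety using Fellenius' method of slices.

Ordinary method of slices: FS = Σ[c'·Δl_i + (W_i cosα_i)·tanφ'] / Σ W_i sinα_i, with Δl_i = b_i / cosα_i.
Slice 1: Δl = 2.1/cos(-5.1°) = 2.108 m; N'_1 = 31·cos(-5.1°) = 30.9; c'Δl = 35.84; W sinα = -2.8
Slice 2: Δl = 1.2/cos10.5° = 1.220 m; N'_2 = 36·cos10.5° = 35.4; c'Δl = 20.75; W sinα = 6.6
Slice 3: Δl = 3.2/cos33.0° = 3.816 m; N'_3 = 100·cos33.0° = 83.9; c'Δl = 64.86; W sinα = 54.5
Σc'Δl = 121.5 kN/m; ΣN' = 150.1 kN/m; ΣW sinα = 58.3 kN/m
Resisting = 121.5 + 150.1·tan32.9° = 121.5 + 97.1 = 218.6 kN/m
FS = 218.6 / 58.3 = 3.751

FS = 3.75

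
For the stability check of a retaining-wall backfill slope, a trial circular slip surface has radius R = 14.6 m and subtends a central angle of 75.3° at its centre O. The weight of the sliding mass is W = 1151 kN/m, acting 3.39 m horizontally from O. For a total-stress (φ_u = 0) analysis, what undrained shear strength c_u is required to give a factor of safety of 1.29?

c_u = 18.0 kPa

FS = c_u·L_a·R / (W·d), so c_u = FS·W·d / (L_a·R).
Arc length L_a = R·θ = 14.6·(75.3°·π/180) = 14.6·1.3142 = 19.19 m
c_u = 1.29·1151·3.39 / (19.19·14.6) = 5033.4 / 280.14 = 17.97 kPa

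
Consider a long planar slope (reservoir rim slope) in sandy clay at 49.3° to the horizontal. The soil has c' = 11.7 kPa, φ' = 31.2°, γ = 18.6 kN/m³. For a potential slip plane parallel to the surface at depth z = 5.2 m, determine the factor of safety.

For an infinite slope with a slip plane parallel to the surface (no pore pressure): FS = [c' + γz cos²β tanφ'] / [γz sinβ cosβ].
γz = 18.6·5.2 = 96.72 kN/m²
Numerator = 11.7 + 96.72·cos²49.3°·tan31.2° = 11.7 + 96.72·0.4252·0.6056 = 36.608 kPa
Denominator = 96.72·sin49.3°·cos49.3° = 96.72·0.7581·0.6521 = 47.816 kPa
FS = 36.608 / 47.816 = 0.766

FS = 0.77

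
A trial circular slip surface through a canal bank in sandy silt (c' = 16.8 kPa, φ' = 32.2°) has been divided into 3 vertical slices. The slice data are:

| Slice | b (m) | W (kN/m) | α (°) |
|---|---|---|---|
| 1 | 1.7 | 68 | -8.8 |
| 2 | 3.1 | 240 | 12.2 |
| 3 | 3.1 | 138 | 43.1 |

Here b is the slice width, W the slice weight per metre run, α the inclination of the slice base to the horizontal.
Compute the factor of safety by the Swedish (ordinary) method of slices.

Ordinary method of slices: FS = Σ[c'·Δl_i + (W_i cosα_i)·tanφ'] / Σ W_i sinα_i, with Δl_i = b_i / cosα_i.
Slice 1: Δl = 1.7/cos(-8.8°) = 1.720 m; N'_1 = 68·cos(-8.8°) = 67.2; c'Δl = 28.90; W sinα = -10.4
Slice 2: Δl = 3.1/cos12.2° = 3.172 m; N'_2 = 240·cos12.2° = 234.6; c'Δl = 53.28; W sinα = 50.7
Slice 3: Δl = 3.1/cos43.1° = 4.246 m; N'_3 = 138·cos43.1° = 100.8; c'Δl = 71.33; W sinα = 94.3
Σc'Δl = 153.5 kN/m; ΣN' = 402.5 kN/m; ΣW sinα = 134.6 kN/m
Resisting = 153.5 + 402.5·tan32.2° = 153.5 + 253.5 = 407.0 kN/m
FS = 407.0 / 134.6 = 3.024

FS = 3.02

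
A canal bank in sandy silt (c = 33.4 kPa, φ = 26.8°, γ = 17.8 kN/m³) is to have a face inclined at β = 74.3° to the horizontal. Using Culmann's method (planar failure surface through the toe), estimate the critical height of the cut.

H_c = 19.88 m

Culmann's analysis gives the critical failure plane at α_cr = (β + φ)/2 = (74.3 + 26.8)/2 = 50.5°, and the critical height
H_c = (4c/γ) · sinβ cosφ / [1 − cos(β − φ)]
    = (4·33.4/17.8) · sin74.3°·cos26.8° / [1 − cos(47.5°)]
    = 7.506 · 0.9627·0.8926 / [1 − 0.6756]
    = 7.506 · 0.8593 / 0.3244
    = 19.88 m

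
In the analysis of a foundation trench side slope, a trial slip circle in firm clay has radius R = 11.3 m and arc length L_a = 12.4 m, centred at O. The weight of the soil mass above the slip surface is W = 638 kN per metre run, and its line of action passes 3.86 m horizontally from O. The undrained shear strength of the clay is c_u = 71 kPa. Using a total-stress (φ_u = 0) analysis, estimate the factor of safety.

FS = 4.04

Taking moments about the centre O, the resisting moment is provided by the undrained shear strength acting along the arc:
M_R = c_u·L_a·R = 71·12.40·11.3 = 9948.5 kN·m/m
M_D = W·d = 638·3.86 = 2462.7 kN·m/m
FS = M_R / M_D = 9948.5 / 2462.7 = 4.040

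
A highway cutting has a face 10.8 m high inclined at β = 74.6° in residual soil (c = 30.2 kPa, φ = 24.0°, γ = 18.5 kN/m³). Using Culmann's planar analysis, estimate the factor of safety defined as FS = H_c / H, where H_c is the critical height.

FS = 1.46

H_c = (4c/γ) · sinβ cosφ / [1 − cos(β − φ)]
    = (4·30.2/18.5) · sin74.6°·cos24.0° / [1 − cos50.6°]
    = 6.530 · 0.8807 / 0.3653 = 15.74 m
FS = H_c / H = 15.74 / 10.8 = 1.458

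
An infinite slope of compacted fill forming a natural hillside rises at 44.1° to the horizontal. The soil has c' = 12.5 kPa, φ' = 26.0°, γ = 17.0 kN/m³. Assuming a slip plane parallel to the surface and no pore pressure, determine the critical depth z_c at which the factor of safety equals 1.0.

Setting FS = 1.00 in FS = [c' + γz cos²β tanφ'] / [γz sinβ cosβ] and solving for z:
z = c' / [γ cosβ (FS·sinβ − cosβ·tanφ')]
  = 12.5 / [17.0·cos44.1°·(1.00·sin44.1° − cos44.1°·tan26.0°)]
  = 12.5 / [17.0·0.7181·(1.00·0.6959 − 0.7181·0.4877)]
  = 12.5 / 4.2199 = 2.962 m

z_c = 2.96 m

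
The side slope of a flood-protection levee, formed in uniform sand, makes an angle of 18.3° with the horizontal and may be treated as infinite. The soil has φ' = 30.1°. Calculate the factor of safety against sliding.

For a dry cohesionless infinite slope the factor of safety is FS = tanφ' / tanβ.
FS = tan30.1° / tan18.3° = 0.5797 / 0.3307 = 1.753

FS = 1.75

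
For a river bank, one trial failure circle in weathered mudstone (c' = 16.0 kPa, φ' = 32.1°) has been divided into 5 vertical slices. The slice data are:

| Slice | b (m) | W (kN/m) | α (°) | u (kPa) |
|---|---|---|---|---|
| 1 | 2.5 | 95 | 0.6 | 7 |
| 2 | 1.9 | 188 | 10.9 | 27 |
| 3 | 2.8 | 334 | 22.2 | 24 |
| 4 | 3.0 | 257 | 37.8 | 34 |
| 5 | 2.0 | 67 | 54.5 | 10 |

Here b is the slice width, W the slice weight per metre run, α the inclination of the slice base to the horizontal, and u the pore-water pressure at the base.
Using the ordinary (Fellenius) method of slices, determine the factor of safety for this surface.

Ordinary method of slices: FS = Σ[c'·Δl_i + (W_i cosα_i − u_i·Δl_i)·tanφ'] / Σ W_i sinα_i, with Δl_i = b_i / cosα_i.
Slice 1: Δl = 2.5/cos0.6° = 2.500 m; N'_1 = 95·cos0.6° − 7·2.500 = 77.5; c'Δl = 40.00; W sinα = 1.0
Slice 2: Δl = 1.9/cos10.9° = 1.935 m; N'_2 = 188·cos10.9° − 27·1.935 = 132.4; c'Δl = 30.96; W sinα = 35.5
Slice 3: Δl = 2.8/cos22.2° = 3.024 m; N'_3 = 334·cos22.2° − 24·3.024 = 236.7; c'Δl = 48.39; W sinα = 126.2
Slice 4: Δl = 3.0/cos37.8° = 3.797 m; N'_4 = 257·cos37.8° − 34·3.797 = 74.0; c'Δl = 60.75; W sinα = 157.5
Slice 5: Δl = 2.0/cos54.5° = 3.444 m; N'_5 = 67·cos54.5° − 10·3.444 = 4.5; c'Δl = 55.11; W sinα = 54.5
Σc'Δl = 235.2 kN/m; ΣN' = 525.0 kN/m; ΣW sinα = 374.8 kN/m
Resisting = 235.2 + 525.0·tan32.1° = 235.2 + 329.3 = 564.5 kN/m
FS = 564.5 / 374.8 = 1.506

FS = 1.51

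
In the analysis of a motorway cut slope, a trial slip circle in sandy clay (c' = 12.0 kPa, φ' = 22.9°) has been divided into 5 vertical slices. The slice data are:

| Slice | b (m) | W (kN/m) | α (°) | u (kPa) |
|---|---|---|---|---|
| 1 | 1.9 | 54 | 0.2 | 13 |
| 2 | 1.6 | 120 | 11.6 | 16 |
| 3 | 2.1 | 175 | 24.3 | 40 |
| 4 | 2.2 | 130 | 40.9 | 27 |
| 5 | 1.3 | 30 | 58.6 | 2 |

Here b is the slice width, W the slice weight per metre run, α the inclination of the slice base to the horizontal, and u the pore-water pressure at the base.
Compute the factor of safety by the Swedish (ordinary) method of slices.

FS = 1.10

Ordinary method of slices: FS = Σ[c'·Δl_i + (W_i cosα_i − u_i·Δl_i)·tanφ'] / Σ W_i sinα_i, with Δl_i = b_i / cosα_i.
Slice 1: Δl = 1.9/cos0.2° = 1.900 m; N'_1 = 54·cos0.2° − 13·1.900 = 29.3; c'Δl = 22.80; W sinα = 0.2
Slice 2: Δl = 1.6/cos11.6° = 1.633 m; N'_2 = 120·cos11.6° − 16·1.633 = 91.4; c'Δl = 19.60; W sinα = 24.1
Slice 3: Δl = 2.1/cos24.3° = 2.304 m; N'_3 = 175·cos24.3° − 40·2.304 = 67.3; c'Δl = 27.65; W sinα = 72.0
Slice 4: Δl = 2.2/cos40.9° = 2.911 m; N'_4 = 130·cos40.9° − 27·2.911 = 19.7; c'Δl = 34.93; W sinα = 85.1
Slice 5: Δl = 1.3/cos58.6° = 2.495 m; N'_5 = 30·cos58.6° − 2·2.495 = 10.6; c'Δl = 29.94; W sinα = 25.6
Σc'Δl = 134.9 kN/m; ΣN' = 218.4 kN/m; ΣW sinα = 207.1 kN/m
Resisting = 134.9 + 218.4·tan22.9° = 134.9 + 92.2 = 227.2 kN/m
FS = 227.2 / 207.1 = 1.097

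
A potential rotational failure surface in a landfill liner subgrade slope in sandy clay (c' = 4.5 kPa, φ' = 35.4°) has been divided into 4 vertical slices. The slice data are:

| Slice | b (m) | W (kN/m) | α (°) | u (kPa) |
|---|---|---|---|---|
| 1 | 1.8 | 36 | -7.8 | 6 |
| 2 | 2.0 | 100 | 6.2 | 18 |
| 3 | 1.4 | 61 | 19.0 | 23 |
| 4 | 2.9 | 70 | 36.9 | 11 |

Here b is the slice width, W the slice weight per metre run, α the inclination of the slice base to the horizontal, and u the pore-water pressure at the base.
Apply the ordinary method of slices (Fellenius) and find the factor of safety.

FS = 1.93

Ordinary method of slices: FS = Σ[c'·Δl_i + (W_i cosα_i − u_i·Δl_i)·tanφ'] / Σ W_i sinα_i, with Δl_i = b_i / cosα_i.
Slice 1: Δl = 1.8/cos(-7.8°) = 1.817 m; N'_1 = 36·cos(-7.8°) − 6·1.817 = 24.8; c'Δl = 8.18; W sinα = -4.9
Slice 2: Δl = 2.0/cos6.2° = 2.012 m; N'_2 = 100·cos6.2° − 18·2.012 = 63.2; c'Δl = 9.05; W sinα = 10.8
Slice 3: Δl = 1.4/cos19.0° = 1.481 m; N'_3 = 61·cos19.0° − 23·1.481 = 23.6; c'Δl = 6.66; W sinα = 19.9
Slice 4: Δl = 2.9/cos36.9° = 3.626 m; N'_4 = 70·cos36.9° − 11·3.626 = 16.1; c'Δl = 16.32; W sinα = 42.0
Σc'Δl = 40.2 kN/m; ΣN' = 127.7 kN/m; ΣW sinα = 67.8 kN/m
Resisting = 40.2 + 127.7·tan35.4° = 40.2 + 90.7 = 130.9 kN/m
FS = 130.9 / 67.8 = 1.931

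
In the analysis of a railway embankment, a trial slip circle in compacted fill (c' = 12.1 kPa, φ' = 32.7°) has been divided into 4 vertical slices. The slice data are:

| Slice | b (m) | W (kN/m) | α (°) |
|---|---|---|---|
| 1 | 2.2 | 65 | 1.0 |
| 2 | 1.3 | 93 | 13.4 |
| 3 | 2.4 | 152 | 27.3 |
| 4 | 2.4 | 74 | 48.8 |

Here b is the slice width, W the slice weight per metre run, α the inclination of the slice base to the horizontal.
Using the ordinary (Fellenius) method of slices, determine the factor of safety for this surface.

Ordinary method of slices: FS = Σ[c'·Δl_i + (W_i cosα_i)·tanφ'] / Σ W_i sinα_i, with Δl_i = b_i / cosα_i.
Slice 1: Δl = 2.2/cos1.0° = 2.200 m; N'_1 = 65·cos1.0° = 65.0; c'Δl = 26.62; W sinα = 1.1
Slice 2: Δl = 1.3/cos13.4° = 1.336 m; N'_2 = 93·cos13.4° = 90.5; c'Δl = 16.17; W sinα = 21.6
Slice 3: Δl = 2.4/cos27.3° = 2.701 m; N'_3 = 152·cos27.3° = 135.1; c'Δl = 32.68; W sinα = 69.7
Slice 4: Δl = 2.4/cos48.8° = 3.644 m; N'_4 = 74·cos48.8° = 48.7; c'Δl = 44.09; W sinα = 55.7
Σc'Δl = 119.6 kN/m; ΣN' = 339.3 kN/m; ΣW sinα = 148.1 kN/m
Resisting = 119.6 + 339.3·tan32.7° = 119.6 + 217.8 = 337.4 kN/m
FS = 337.4 / 148.1 = 2.278

FS = 2.28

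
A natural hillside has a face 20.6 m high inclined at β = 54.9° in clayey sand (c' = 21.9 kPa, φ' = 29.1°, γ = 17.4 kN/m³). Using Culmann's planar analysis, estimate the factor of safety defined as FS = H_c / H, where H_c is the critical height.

H_c = (4c'/γ) · sinβ cosφ' / [1 − cos(β − φ')]
    = (4·21.9/17.4) · sin54.9°·cos29.1° / [1 − cos25.8°]
    = 5.034 · 0.7149 / 0.0997 = 36.11 m
FS = H_c / H = 36.11 / 20.6 = 1.753

FS = 1.75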